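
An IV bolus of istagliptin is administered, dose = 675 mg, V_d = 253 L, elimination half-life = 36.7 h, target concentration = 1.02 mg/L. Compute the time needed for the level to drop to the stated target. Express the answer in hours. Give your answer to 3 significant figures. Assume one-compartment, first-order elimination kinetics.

50.9 h

C₀ = Dose / Vd = 675.0 / 253 = 2.668 mg/L
k = ln2 / t½ = 0.693147 / 36.7 = 0.01889 h⁻¹
t = ln(C₀ / C) / k = ln(2.668 / 1.02) / 0.01889
  = ln(2.616) / 0.01889 = 0.9616 / 0.01889 = 50.91 h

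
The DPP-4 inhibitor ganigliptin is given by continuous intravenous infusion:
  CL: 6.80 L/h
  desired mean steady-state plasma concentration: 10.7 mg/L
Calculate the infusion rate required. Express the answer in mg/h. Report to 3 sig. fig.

At steady state, infusion rate R₀ = Css × CL = 10.7 × 6.800 = 72.76 mg/h

72.8 mg/h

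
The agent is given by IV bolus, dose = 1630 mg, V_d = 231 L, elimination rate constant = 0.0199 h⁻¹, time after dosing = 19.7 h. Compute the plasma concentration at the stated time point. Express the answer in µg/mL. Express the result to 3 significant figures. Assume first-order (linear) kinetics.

C₀ = Dose / Vd = 1630 / 231 = 7.056 mg/L
C = C₀ · e^(−k·t) = 7.056 × e^(−0.01990 × 19.7)
  = 7.056 × 0.6757 = 4.768 mg/L
(4.768 mg/L = 4.768 µg/mL)

4.77 µg/mL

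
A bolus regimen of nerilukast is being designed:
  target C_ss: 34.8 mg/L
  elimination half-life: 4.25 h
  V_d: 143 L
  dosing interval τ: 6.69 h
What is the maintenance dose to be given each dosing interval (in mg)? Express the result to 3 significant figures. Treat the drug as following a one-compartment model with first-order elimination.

k = ln2 / t½ = 0.693147 / 4.25 = 0.1631 h⁻¹
CL = k × Vd = 0.1631 × 143 = 23.32 L/h
At steady state, Dose/τ = Css × CL.
Dose = Css × CL × τ = 34.8 × 23.32 × 6.69 = 5429 mg

5430 mg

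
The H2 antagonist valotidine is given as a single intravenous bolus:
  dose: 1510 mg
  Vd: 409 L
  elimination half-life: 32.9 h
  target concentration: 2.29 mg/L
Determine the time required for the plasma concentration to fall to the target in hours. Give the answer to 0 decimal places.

23 h

C₀ = Dose / Vd = 1510 / 409 = 3.692 mg/L
k = ln2 / t½ = 0.693147 / 32.9 = 0.02107 h⁻¹
t = ln(C₀ / C) / k = ln(3.692 / 2.29) / 0.02107
  = ln(1.612) / 0.02107 = 0.4775 / 0.02107 = 22.66 h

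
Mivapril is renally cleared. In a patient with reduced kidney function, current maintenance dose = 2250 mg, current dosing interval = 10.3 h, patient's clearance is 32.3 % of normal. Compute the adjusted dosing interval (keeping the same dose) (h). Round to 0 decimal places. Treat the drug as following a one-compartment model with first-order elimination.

To keep the same average steady-state level, dosing rate must scale with clearance.
CL ratio = 32.3 / 100 = 0.3230
New interval (same dose) = 10.3 / 0.3230 = 31.89 h

32 h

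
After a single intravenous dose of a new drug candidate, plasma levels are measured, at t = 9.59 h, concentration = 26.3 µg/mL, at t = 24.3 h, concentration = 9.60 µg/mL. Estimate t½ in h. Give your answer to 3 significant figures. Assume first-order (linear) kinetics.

10.1 h

k = ln(C₁/C₂) / (t₂ − t₁) = ln(26.3/9.60) / (24.3 − 9.59)
  = 1.008 / 14.71 = 0.06852 h⁻¹
t½ = ln2 / k = 0.693147 / 0.06852 = 10.12 h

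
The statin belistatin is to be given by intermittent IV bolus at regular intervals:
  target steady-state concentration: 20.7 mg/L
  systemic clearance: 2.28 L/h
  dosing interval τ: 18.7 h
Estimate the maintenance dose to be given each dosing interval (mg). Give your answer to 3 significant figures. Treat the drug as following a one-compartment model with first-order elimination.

883 mg

At steady state, Dose/τ = Css × CL.
Dose = Css × CL × τ = 20.7 × 2.280 × 18.7 = 882.6 mg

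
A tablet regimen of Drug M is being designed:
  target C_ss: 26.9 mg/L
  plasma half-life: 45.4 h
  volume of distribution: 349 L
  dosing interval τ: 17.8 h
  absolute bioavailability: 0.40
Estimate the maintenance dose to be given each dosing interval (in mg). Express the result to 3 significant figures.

k = ln2 / t½ = 0.693147 / 45.4 = 0.01527 h⁻¹
CL = k × Vd = 0.01527 × 349 = 5.329 L/h
At steady state, F × (Dose/τ) = Css × CL.
Dose = Css × CL × τ / F = 26.9 × 5.329 × 17.8 / 0.40 = 6379 mg

6380 mg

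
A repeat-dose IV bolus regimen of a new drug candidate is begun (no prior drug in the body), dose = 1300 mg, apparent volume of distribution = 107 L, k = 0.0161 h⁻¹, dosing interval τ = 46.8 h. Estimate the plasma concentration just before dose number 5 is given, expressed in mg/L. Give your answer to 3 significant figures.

10.3 mg/L

C₀ per dose = Dose / Vd = 1300 / 107 = 12.15 mg/L
Fraction remaining after one interval: r = e^(−kτ) = e^(−0.01610 × 46.8) = 0.4707
Before dose 5, 4 doses have been given (aged 1τ, 2τ, 3τ, 4τ).
C_trough = C₀ × (r + r² + … + r^4) = C₀ × r(1−r^4)/(1−r)
        = 12.15 × 0.4707 × (1 − 0.04909) / (1 − 0.4707) = 10.27 mg/L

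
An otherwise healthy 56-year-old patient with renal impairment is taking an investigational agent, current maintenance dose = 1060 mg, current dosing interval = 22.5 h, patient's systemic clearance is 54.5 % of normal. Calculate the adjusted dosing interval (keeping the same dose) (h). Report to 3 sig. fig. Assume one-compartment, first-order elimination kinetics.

41.3 h

To keep the same average steady-state level, dosing rate must scale with clearance.
CL ratio = 54.5 / 100 = 0.5450
New interval (same dose) = 22.5 / 0.5450 = 41.28 h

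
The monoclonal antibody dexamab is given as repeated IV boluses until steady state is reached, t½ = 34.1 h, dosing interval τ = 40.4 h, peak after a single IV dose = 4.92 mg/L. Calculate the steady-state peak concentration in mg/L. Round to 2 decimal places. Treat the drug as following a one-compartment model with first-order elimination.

k = ln2 / t½ = 0.693147 / 34.1 = 0.02033 h⁻¹
e^(−kτ) = e^(−0.02033 × 40.4) = 0.4398
Accumulation ratio R = 1 / (1 − e^(−kτ)) = 1 / (1 − 0.4398) = 1.785
Steady-state peak = C₀ × R = 4.92 × 1.785 = 8.782 mg/L

8.78 mg/L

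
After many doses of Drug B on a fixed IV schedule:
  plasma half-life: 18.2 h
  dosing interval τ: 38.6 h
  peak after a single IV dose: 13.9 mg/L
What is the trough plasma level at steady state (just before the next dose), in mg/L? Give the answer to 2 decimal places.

k = ln2 / t½ = 0.693147 / 18.2 = 0.03809 h⁻¹
e^(−kτ) = e^(−0.03809 × 38.6) = 0.2299
Accumulation ratio R = 1 / (1 − e^(−kτ)) = 1 / (1 − 0.2299) = 1.299
Steady-state trough = C₀ × R × e^(−kτ) = 13.9 × 1.299 × 0.2299 = 4.151 mg/L

4.15 mg/L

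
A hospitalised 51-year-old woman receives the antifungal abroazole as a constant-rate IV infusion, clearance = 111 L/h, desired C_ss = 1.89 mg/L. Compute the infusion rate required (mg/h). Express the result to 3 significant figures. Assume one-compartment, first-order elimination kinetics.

210 mg/h

At steady state, infusion rate R₀ = Css × CL = 1.89 × 111.0 = 209.8 mg/h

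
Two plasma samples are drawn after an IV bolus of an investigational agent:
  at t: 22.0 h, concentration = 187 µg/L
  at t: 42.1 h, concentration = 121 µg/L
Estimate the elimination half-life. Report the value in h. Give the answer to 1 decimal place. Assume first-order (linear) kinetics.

32.0 h

k = ln(C₁/C₂) / (t₂ − t₁) = ln(187/121) / (42.1 − 22.0)
  = 0.4353 / 20.10 = 0.02166 h⁻¹
t½ = ln2 / k = 0.693147 / 0.02166 = 32.00 h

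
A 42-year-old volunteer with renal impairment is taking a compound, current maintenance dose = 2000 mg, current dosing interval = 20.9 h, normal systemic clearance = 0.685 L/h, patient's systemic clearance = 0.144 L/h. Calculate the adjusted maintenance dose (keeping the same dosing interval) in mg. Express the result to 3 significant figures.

To keep the same average steady-state level, dosing rate must scale with clearance.
CL ratio = 0.144 / 0.685 = 0.2102
New dose (same interval) = 2000 × 0.2102 = 420.4 mg

420 mg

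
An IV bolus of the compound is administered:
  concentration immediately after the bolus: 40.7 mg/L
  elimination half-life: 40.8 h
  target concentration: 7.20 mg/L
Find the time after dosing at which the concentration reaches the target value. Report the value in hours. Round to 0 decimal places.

k = ln2 / t½ = 0.693147 / 40.8 = 0.01699 h⁻¹
t = ln(C₀ / C) / k = ln(40.70 / 7.20) / 0.01699
  = ln(5.653) / 0.01699 = 1.732 / 0.01699 = 101.9 h

102 h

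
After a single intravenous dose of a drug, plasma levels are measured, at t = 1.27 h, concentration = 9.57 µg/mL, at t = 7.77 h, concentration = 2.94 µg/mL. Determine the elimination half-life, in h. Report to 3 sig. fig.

3.82 h

k = ln(C₁/C₂) / (t₂ − t₁) = ln(9.57/2.94) / (7.77 − 1.27)
  = 1.180 / 6.500 = 0.1815 h⁻¹
t½ = ln2 / k = 0.693147 / 0.1815 = 3.819 h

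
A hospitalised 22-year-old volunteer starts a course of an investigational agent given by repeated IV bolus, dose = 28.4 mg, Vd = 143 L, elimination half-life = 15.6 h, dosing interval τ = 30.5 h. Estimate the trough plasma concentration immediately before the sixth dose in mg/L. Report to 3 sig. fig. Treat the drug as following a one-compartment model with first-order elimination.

C₀ per dose = Dose / Vd = 28.4 / 143 = 0.1986 mg/L
k = ln2 / t½ = 0.693147 / 15.6 = 0.04443 h⁻¹
Fraction remaining after one interval: r = e^(−kτ) = e^(−0.04443 × 30.5) = 0.2579
Before dose 6, 5 doses have been given (aged 1τ, 2τ, 3τ, 4τ, 5τ).
C_trough = C₀ × (r + r² + … + r^5) = C₀ × r(1−r^5)/(1−r)
        = 0.1986 × 0.2579 × (1 − 0.001141) / (1 − 0.2579) = 0.06894 mg/L

0.0689 mg/L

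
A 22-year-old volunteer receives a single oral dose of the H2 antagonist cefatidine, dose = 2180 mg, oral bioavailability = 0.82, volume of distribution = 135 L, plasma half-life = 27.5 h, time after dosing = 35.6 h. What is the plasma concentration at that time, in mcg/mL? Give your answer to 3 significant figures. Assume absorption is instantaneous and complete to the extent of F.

5.40 mcg/mL

Amount reaching circulation = F × Dose = 0.82 × 2180 = 1788 mg
C₀ = F·Dose / Vd = 1788 / 135 = 13.24 mg/L
k = ln2 / t½ = 0.693147 / 27.5 = 0.02521 h⁻¹
C = C₀ · e^(−k·t) = 13.24 × e^(−0.02521 × 35.6)
  = 13.24 × 0.4076 = 5.397 mg/L
(5.397 mg/L = 5.397 mcg/mL)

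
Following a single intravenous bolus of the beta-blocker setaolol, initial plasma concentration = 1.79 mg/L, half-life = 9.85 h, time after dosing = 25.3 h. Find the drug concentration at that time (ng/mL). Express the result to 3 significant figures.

k = ln2 / t½ = 0.693147 / 9.85 = 0.07037 h⁻¹
C = C₀ · e^(−k·t) = 1.790 × e^(−0.07037 × 25.3)
  = 1.790 × 0.1686 = 0.3018 mg/L
Convert: 0.3018 mg/L × 1000 = 301.8 ng/mL

302 ng/mL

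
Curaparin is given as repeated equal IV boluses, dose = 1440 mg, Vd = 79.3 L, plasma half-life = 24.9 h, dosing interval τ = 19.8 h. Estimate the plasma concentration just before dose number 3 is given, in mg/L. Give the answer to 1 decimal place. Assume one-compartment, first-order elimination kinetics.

16.5 mg/L

C₀ per dose = Dose / Vd = 1440 / 79.3 = 18.16 mg/L
k = ln2 / t½ = 0.693147 / 24.9 = 0.02784 h⁻¹
Fraction remaining after one interval: r = e^(−kτ) = e^(−0.02784 × 19.8) = 0.5762
Before dose 3, 2 doses have been given (aged 1τ, 2τ).
C_trough = C₀ × (r + r²) = 18.16 × (0.5762 + 0.3320) = 16.49 mg/L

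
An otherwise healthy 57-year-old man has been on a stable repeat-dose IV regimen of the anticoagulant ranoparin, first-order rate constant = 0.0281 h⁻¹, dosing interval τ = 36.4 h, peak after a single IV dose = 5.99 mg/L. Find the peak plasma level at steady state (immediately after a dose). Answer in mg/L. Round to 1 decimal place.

9.4 mg/L

e^(−kτ) = e^(−0.02810 × 36.4) = 0.3596
Accumulation ratio R = 1 / (1 − e^(−kτ)) = 1 / (1 − 0.3596) = 1.562
Steady-state peak = C₀ × R = 5.99 × 1.562 = 9.356 mg/L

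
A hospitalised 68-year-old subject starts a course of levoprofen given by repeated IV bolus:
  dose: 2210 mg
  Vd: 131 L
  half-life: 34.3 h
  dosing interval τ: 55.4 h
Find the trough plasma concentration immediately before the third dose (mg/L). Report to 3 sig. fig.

7.30 mg/L

C₀ per dose = Dose / Vd = 2210 / 131 = 16.87 mg/L
k = ln2 / t½ = 0.693147 / 34.3 = 0.02021 h⁻¹
Fraction remaining after one interval: r = e^(−kτ) = e^(−0.02021 × 55.4) = 0.3264
Before dose 3, 2 doses have been given (aged 1τ, 2τ).
C_trough = C₀ × (r + r²) = 16.87 × (0.3264 + 0.1065) = 7.303 mg/L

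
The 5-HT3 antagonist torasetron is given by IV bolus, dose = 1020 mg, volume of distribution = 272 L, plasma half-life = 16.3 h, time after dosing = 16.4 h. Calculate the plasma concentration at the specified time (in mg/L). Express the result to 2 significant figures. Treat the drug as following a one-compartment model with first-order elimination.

C₀ = Dose / Vd = 1020 / 272 = 3.750 mg/L
k = ln2 / t½ = 0.693147 / 16.3 = 0.04252 h⁻¹
C = C₀ · e^(−k·t) = 3.750 × e^(−0.04252 × 16.4)
  = 3.750 × 0.4979 = 1.867 mg/L

1.9 mg/L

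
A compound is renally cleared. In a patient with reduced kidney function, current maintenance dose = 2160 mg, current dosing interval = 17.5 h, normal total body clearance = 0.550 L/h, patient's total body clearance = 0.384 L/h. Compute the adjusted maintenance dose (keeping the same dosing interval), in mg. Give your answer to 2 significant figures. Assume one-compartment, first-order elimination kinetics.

1500 mg

To keep the same average steady-state level, dosing rate must scale with clearance.
CL ratio = 0.384 / 0.550 = 0.6982
New dose (same interval) = 2160 × 0.6982 = 1508 mg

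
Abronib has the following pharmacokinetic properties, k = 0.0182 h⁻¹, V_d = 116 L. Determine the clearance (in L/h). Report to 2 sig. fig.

2.1 L/h

CL = k × Vd = 0.0182 × 116 = 2.111 L/h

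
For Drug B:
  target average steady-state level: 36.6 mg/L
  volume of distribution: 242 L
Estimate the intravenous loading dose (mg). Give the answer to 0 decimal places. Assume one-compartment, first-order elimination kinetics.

8857 mg

LD = Css × Vd = 36.6 × 242 = 8857 mg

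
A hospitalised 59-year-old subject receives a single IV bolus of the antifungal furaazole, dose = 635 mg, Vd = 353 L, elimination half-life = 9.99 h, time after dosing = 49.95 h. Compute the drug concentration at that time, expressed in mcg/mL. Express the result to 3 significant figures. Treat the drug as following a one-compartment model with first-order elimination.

0.0562 mcg/mL

C₀ = Dose / Vd = 635.0 / 353 = 1.799 mg/L
k = ln2 / t½ = 0.693147 / 9.99 = 0.06938 h⁻¹
t / t½ = 49.95 / 9.99 = 5 half-lives
C = C₀ × (1/2)^5 = 1.799 × 0.03125 = 0.05622 mg/L
(0.05622 mg/L = 0.05622 mcg/mL)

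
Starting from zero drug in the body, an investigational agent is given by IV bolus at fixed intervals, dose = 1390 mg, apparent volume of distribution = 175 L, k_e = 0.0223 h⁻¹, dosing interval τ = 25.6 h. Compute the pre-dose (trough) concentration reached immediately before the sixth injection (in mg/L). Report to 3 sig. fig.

9.72 mg/L

C₀ per dose = Dose / Vd = 1390 / 175 = 7.943 mg/L
Fraction remaining after one interval: r = e^(−kτ) = e^(−0.02230 × 25.6) = 0.5650
Before dose 6, 5 doses have been given (aged 1τ, 2τ, 3τ, 4τ, 5τ).
C_trough = C₀ × (r + r² + … + r^5) = C₀ × r(1−r^5)/(1−r)
        = 7.943 × 0.5650 × (1 − 0.05758) / (1 − 0.5650) = 9.723 mg/L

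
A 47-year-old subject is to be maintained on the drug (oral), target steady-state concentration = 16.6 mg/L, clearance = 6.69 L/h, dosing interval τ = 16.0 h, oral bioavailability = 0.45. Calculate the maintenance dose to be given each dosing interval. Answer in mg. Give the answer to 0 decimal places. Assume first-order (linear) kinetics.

At steady state, F × (Dose/τ) = Css × CL.
Dose = Css × CL × τ / F = 16.6 × 6.690 × 16.0 / 0.45 = 3949 mg

3949 mg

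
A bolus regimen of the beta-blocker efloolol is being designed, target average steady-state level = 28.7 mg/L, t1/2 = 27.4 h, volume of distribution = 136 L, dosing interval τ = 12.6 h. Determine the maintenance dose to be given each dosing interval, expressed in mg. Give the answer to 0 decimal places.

k = ln2 / t½ = 0.693147 / 27.4 = 0.02530 h⁻¹
CL = k × Vd = 0.02530 × 136 = 3.441 L/h
At steady state, Dose/τ = Css × CL.
Dose = Css × CL × τ = 28.7 × 3.441 × 12.6 = 1244 mg

1244 mg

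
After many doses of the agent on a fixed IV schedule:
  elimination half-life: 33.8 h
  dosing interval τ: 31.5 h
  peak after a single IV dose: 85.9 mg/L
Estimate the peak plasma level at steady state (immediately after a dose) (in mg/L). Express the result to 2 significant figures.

180 mg/L

k = ln2 / t½ = 0.693147 / 33.8 = 0.02051 h⁻¹
e^(−kτ) = e^(−0.02051 × 31.5) = 0.5241
Accumulation ratio R = 1 / (1 − e^(−kτ)) = 1 / (1 − 0.5241) = 2.101
Steady-state peak = C₀ × R = 85.9 × 2.101 = 180.5 mg/L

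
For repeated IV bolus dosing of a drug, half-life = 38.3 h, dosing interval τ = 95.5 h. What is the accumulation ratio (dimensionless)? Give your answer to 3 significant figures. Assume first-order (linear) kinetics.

k = ln2 / t½ = 0.693147 / 38.3 = 0.01810 h⁻¹
e^(−kτ) = e^(−0.01810 × 95.5) = 0.1775
Accumulation ratio R = 1 / (1 − e^(−kτ)) = 1 / (1 − 0.1775) = 1.216

1.22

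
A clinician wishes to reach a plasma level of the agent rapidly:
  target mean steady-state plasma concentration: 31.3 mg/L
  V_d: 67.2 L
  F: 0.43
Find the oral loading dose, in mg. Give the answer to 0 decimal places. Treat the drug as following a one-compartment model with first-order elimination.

4892 mg

LD = Css × Vd / F = 31.3 × 67.2 / 0.43 = 4892 mg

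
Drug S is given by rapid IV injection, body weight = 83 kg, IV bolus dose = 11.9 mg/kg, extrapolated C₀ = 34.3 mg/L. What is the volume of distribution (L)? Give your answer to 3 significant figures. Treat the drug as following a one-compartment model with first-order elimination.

Dose = 11.9 × 83 = 987.7 mg
Vd = Dose / C₀ = 987.7 / 34.3 = 28.80 L

28.8 L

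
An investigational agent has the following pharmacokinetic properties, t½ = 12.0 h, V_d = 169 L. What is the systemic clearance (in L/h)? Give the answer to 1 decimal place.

9.8 L/h

k = ln2 / t½ = 0.693147 / 12.0 = 0.05776 h⁻¹
CL = k × Vd = 0.05776 × 169 = 9.761 L/h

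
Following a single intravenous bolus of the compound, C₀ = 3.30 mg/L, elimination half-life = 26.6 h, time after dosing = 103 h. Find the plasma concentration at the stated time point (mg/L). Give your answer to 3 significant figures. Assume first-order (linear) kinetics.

k = ln2 / t½ = 0.693147 / 26.6 = 0.02606 h⁻¹
C = C₀ · e^(−k·t) = 3.300 × e^(−0.02606 × 103)
  = 3.300 × 0.06828 = 0.2253 mg/L

0.225 mg/L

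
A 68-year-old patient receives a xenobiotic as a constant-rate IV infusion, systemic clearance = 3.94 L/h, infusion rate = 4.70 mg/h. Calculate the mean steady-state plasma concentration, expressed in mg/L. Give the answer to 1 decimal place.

1.2 mg/L

At steady state Css = R₀ / CL = 4.70 / 3.940 = 1.193 mg/L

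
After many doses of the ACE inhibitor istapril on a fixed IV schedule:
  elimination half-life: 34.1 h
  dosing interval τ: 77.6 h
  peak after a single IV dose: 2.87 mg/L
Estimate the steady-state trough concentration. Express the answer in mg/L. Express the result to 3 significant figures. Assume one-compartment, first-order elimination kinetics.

k = ln2 / t½ = 0.693147 / 34.1 = 0.02033 h⁻¹
e^(−kτ) = e^(−0.02033 × 77.6) = 0.2065
Accumulation ratio R = 1 / (1 − e^(−kτ)) = 1 / (1 − 0.2065) = 1.260
Steady-state trough = C₀ × R × e^(−kτ) = 2.87 × 1.260 × 0.2065 = 0.7467 mg/L

0.747 mg/L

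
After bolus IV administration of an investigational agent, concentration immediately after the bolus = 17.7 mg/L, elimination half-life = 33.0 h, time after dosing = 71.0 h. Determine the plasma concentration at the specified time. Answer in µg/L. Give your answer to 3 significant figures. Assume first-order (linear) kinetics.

k = ln2 / t½ = 0.693147 / 33.0 = 0.02100 h⁻¹
C = C₀ · e^(−k·t) = 17.70 × e^(−0.02100 × 71.0)
  = 17.70 × 0.2251 = 3.984 mg/L
Convert: 3.984 mg/L × 1000 = 3984 µg/L

3980 µg/L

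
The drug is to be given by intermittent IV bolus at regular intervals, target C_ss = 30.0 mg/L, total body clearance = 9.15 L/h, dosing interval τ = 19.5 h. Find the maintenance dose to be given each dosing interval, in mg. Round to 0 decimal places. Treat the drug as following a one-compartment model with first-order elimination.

At steady state, Dose/τ = Css × CL.
Dose = Css × CL × τ = 30.0 × 9.150 × 19.5 = 5353 mg

5353 mg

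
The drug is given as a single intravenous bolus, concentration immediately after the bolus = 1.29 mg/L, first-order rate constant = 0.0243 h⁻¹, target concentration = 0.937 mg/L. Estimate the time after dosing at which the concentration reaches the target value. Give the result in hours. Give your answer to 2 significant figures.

t = ln(C₀ / C) / k = ln(1.290 / 0.937) / 0.02430
  = ln(1.377) / 0.02430 = 0.3199 / 0.02430 = 13.16 h

13 h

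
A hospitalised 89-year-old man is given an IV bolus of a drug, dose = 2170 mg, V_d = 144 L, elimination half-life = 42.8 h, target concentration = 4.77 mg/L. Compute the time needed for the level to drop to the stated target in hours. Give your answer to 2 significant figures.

C₀ = Dose / Vd = 2170 / 144 = 15.07 mg/L
k = ln2 / t½ = 0.693147 / 42.8 = 0.01620 h⁻¹
t = ln(C₀ / C) / k = ln(15.07 / 4.77) / 0.01620
  = ln(3.159) / 0.01620 = 1.150 / 0.01620 = 70.99 h

71 h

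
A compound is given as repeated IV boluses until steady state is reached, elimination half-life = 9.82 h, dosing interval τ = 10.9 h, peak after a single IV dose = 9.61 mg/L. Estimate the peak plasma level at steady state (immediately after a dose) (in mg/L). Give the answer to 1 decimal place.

k = ln2 / t½ = 0.693147 / 9.82 = 0.07059 h⁻¹
e^(−kτ) = e^(−0.07059 × 10.9) = 0.4633
Accumulation ratio R = 1 / (1 − e^(−kτ)) = 1 / (1 − 0.4633) = 1.863
Steady-state peak = C₀ × R = 9.61 × 1.863 = 17.90 mg/L

17.9 mg/L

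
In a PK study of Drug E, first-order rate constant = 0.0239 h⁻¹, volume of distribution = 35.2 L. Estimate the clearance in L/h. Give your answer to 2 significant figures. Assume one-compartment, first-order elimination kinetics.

0.84 L/h

CL = k × Vd = 0.0239 × 35.2 = 0.8413 L/h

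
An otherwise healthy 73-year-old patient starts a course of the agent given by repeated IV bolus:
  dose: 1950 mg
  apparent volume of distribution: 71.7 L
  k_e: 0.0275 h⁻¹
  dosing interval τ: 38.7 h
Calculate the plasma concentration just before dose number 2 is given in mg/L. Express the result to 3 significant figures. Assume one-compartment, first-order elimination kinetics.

C₀ per dose = Dose / Vd = 1950 / 71.7 = 27.20 mg/L
Fraction remaining after one interval: r = e^(−kτ) = e^(−0.02750 × 38.7) = 0.3450
Before dose 2, 1 dose has been given (aged 1τ).
C_trough = C₀ × r = 27.20 × 0.3450 = 9.384 mg/L

9.38 mg/L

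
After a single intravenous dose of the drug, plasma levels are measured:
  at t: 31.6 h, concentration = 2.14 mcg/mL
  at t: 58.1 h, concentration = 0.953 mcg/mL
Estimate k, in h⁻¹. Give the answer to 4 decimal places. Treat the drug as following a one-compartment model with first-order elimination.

k = ln(C₁/C₂) / (t₂ − t₁) = ln(2.14/0.953) / (58.1 − 31.6)
  = 0.8089 / 26.50 = 0.03052 h⁻¹

0.0305 h⁻¹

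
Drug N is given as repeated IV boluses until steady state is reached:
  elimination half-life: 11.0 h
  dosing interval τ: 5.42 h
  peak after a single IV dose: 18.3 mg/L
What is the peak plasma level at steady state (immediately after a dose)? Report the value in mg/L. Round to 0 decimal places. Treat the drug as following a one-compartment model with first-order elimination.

k = ln2 / t½ = 0.693147 / 11.0 = 0.06301 h⁻¹
e^(−kτ) = e^(−0.06301 × 5.42) = 0.7107
Accumulation ratio R = 1 / (1 − e^(−kτ)) = 1 / (1 − 0.7107) = 3.457
Steady-state peak = C₀ × R = 18.3 × 3.457 = 63.26 mg/L

63 mg/L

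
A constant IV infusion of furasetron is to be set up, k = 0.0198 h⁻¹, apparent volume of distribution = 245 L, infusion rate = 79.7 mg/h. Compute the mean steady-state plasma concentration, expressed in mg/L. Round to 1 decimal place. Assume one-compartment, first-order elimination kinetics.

CL = k × Vd = 0.01980 × 245 = 4.851 L/h
At steady state Css = R₀ / CL = 79.7 / 4.851 = 16.43 mg/L

16.4 mg/L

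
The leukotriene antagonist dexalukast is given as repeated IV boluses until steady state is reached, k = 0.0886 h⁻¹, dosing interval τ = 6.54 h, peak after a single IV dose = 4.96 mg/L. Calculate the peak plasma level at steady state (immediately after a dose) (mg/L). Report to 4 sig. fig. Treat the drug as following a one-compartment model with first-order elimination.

11.28 mg/L

e^(−kτ) = e^(−0.08860 × 6.54) = 0.5602
Accumulation ratio R = 1 / (1 − e^(−kτ)) = 1 / (1 − 0.5602) = 2.274
Steady-state peak = C₀ × R = 4.96 × 2.274 = 11.28 mg/L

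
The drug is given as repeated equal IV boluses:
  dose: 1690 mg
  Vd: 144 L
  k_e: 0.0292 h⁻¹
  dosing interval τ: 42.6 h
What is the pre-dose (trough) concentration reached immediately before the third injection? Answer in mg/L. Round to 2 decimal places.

C₀ per dose = Dose / Vd = 1690 / 144 = 11.74 mg/L
Fraction remaining after one interval: r = e^(−kτ) = e^(−0.02920 × 42.6) = 0.2883
Before dose 3, 2 doses have been given (aged 1τ, 2τ).
C_trough = C₀ × (r + r²) = 11.74 × (0.2883 + 0.08312) = 4.360 mg/L

4.36 mg/L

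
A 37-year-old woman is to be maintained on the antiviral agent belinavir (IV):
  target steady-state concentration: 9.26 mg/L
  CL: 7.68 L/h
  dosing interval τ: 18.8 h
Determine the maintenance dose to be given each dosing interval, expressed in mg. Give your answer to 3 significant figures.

1340 mg

At steady state, Dose/τ = Css × CL.
Dose = Css × CL × τ = 9.26 × 7.680 × 18.8 = 1337 mg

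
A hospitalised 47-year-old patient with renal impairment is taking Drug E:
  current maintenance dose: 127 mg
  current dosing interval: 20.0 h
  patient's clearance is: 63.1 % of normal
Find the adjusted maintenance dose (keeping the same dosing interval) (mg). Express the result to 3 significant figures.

To keep the same average steady-state level, dosing rate must scale with clearance.
CL ratio = 63.1 / 100 = 0.6310
New dose (same interval) = 127 × 0.6310 = 80.14 mg

80.1 mg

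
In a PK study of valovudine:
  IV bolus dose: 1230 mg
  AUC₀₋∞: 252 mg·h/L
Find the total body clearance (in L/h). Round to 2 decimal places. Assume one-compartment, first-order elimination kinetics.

CL = Dose / AUC = 1230 / 252 = 4.881 L/h

4.88 L/h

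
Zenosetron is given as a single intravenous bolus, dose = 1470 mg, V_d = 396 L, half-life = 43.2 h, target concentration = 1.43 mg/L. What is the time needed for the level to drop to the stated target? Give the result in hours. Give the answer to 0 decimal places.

59 h

C₀ = Dose / Vd = 1470 / 396 = 3.712 mg/L
k = ln2 / t½ = 0.693147 / 43.2 = 0.01605 h⁻¹
t = ln(C₀ / C) / k = ln(3.712 / 1.43) / 0.01605
  = ln(2.596) / 0.01605 = 0.9540 / 0.01605 = 59.44 h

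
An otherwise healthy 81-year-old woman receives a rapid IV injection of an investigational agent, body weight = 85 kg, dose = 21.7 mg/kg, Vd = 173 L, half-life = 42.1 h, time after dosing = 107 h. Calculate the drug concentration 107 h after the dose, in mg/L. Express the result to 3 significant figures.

1.83 mg/L

Total dose = 21.7 × 85 = 1845 mg
C₀ = Dose / Vd = 1845 / 173 = 10.66 mg/L
k = ln2 / t½ = 0.693147 / 42.1 = 0.01646 h⁻¹
C = C₀ · e^(−k·t) = 10.66 × e^(−0.01646 × 107)
  = 10.66 × 0.1718 = 1.831 mg/L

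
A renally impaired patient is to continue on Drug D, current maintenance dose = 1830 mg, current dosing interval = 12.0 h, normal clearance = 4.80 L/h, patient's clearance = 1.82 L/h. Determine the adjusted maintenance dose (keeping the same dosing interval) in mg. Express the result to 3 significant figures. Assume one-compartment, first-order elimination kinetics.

To keep the same average steady-state level, dosing rate must scale with clearance.
CL ratio = 1.82 / 4.80 = 0.3792
New dose (same interval) = 1830 × 0.3792 = 693.9 mg

694 mg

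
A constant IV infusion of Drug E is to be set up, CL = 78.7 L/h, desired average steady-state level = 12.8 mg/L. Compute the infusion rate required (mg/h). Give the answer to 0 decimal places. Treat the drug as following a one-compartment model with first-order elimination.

At steady state, infusion rate R₀ = Css × CL = 12.8 × 78.70 = 1007 mg/h

1007 mg/h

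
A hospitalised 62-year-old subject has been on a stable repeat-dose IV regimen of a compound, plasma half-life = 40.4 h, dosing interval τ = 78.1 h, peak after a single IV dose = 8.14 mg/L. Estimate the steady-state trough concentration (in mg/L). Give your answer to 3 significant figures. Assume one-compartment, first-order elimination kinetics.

2.89 mg/L

k = ln2 / t½ = 0.693147 / 40.4 = 0.01716 h⁻¹
e^(−kτ) = e^(−0.01716 × 78.1) = 0.2618
Accumulation ratio R = 1 / (1 − e^(−kτ)) = 1 / (1 − 0.2618) = 1.355
Steady-state trough = C₀ × R × e^(−kτ) = 8.14 × 1.355 × 0.2618 = 2.888 mg/L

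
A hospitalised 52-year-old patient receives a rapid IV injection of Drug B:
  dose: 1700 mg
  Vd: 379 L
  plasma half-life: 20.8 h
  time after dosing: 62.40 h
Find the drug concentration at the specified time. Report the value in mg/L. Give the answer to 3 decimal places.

0.561 mg/L

C₀ = Dose / Vd = 1700 / 379 = 4.485 mg/L
k = ln2 / t½ = 0.693147 / 20.8 = 0.03332 h⁻¹
t / t½ = 62.40 / 20.8 = 3 half-lives
C = C₀ × (1/2)^3 = 4.485 × 0.1250 = 0.5606 mg/L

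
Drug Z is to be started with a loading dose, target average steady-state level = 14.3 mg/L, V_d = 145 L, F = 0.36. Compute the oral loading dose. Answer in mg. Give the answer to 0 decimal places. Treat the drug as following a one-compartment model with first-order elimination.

5760 mg

LD = Css × Vd / F = 14.3 × 145 / 0.36 = 5760 mg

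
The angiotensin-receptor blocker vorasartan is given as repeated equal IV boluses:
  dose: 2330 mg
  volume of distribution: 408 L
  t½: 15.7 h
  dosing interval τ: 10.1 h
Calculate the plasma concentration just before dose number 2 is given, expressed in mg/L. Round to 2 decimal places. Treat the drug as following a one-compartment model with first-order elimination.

3.66 mg/L

C₀ per dose = Dose / Vd = 2330 / 408 = 5.711 mg/L
k = ln2 / t½ = 0.693147 / 15.7 = 0.04415 h⁻¹
Fraction remaining after one interval: r = e^(−kτ) = e^(−0.04415 × 10.1) = 0.6402
Before dose 2, 1 dose has been given (aged 1τ).
C_trough = C₀ × r = 5.711 × 0.6402 = 3.656 mg/L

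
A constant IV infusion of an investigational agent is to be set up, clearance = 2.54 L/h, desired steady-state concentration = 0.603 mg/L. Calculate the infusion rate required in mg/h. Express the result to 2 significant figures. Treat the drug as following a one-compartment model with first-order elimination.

At steady state, infusion rate R₀ = Css × CL = 0.603 × 2.540 = 1.532 mg/h

1.5 mg/h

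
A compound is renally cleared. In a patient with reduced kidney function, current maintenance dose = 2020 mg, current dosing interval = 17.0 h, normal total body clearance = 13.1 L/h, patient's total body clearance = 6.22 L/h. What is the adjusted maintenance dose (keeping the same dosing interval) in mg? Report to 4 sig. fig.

To keep the same average steady-state level, dosing rate must scale with clearance.
CL ratio = 6.22 / 13.1 = 0.4748
New dose (same interval) = 2020 × 0.4748 = 959.1 mg

959.1 mg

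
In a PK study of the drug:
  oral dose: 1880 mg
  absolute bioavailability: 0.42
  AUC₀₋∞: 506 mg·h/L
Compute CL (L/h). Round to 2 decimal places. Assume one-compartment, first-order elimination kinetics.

CL = F·Dose / AUC = 0.42 × 1880 / 506 = 1.560 L/h

1.56 L/h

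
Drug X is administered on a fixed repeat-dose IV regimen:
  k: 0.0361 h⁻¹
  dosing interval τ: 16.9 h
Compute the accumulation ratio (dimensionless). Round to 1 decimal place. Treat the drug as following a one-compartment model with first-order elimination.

e^(−kτ) = e^(−0.03610 × 16.9) = 0.5433
Accumulation ratio R = 1 / (1 − e^(−kτ)) = 1 / (1 − 0.5433) = 2.190

2.2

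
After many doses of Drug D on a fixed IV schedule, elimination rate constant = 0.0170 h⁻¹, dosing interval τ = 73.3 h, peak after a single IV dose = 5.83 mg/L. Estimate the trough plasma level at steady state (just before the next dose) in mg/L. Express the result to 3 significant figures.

2.35 mg/L

e^(−kτ) = e^(−0.01700 × 73.3) = 0.2876
Accumulation ratio R = 1 / (1 − e^(−kτ)) = 1 / (1 − 0.2876) = 1.404
Steady-state trough = C₀ × R × e^(−kτ) = 5.83 × 1.404 × 0.2876 = 2.354 mg/L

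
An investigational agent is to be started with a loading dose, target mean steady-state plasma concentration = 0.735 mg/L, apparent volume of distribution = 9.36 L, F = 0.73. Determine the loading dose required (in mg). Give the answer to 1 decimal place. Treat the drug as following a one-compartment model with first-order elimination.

LD = Css × Vd / F = 0.735 × 9.36 / 0.73 = 9.424 mg

9.4 mg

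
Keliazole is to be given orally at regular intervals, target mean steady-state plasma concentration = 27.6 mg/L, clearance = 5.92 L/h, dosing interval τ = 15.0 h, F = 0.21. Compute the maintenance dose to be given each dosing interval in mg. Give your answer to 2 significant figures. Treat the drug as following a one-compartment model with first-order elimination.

At steady state, F × (Dose/τ) = Css × CL.
Dose = Css × CL × τ / F = 27.6 × 5.920 × 15.0 / 0.21 = 11670 mg

12000 mg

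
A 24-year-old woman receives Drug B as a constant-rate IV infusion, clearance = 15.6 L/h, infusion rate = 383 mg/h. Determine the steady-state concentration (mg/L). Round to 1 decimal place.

24.6 mg/L

At steady state Css = R₀ / CL = 383 / 15.60 = 24.55 mg/L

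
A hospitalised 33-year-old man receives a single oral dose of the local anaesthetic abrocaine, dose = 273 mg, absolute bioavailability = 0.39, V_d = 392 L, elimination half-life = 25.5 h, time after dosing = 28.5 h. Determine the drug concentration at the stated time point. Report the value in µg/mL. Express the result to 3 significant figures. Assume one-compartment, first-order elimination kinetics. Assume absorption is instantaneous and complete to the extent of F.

Amount reaching circulation = F × Dose = 0.39 × 273.0 = 106.5 mg
C₀ = F·Dose / Vd = 106.5 / 392 = 0.2717 mg/L
k = ln2 / t½ = 0.693147 / 25.5 = 0.02718 h⁻¹
C = C₀ · e^(−k·t) = 0.2717 × e^(−0.02718 × 28.5)
  = 0.2717 × 0.4609 = 0.1252 mg/L
(0.1252 mg/L = 0.1252 µg/mL)

0.125 µg/mL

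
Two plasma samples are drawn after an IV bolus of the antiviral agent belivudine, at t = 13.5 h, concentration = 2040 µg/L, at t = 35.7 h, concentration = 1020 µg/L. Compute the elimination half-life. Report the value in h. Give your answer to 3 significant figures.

22.2 h

k = ln(C₁/C₂) / (t₂ − t₁) = ln(2040/1020) / (35.7 − 13.5)
  = 0.6931 / 22.20 = 0.03122 h⁻¹
t½ = ln2 / k = 0.693147 / 0.03122 = 22.20 h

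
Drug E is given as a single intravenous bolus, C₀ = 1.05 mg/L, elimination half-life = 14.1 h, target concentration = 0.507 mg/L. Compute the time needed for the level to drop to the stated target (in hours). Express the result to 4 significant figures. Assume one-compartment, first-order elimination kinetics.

k = ln2 / t½ = 0.693147 / 14.1 = 0.04916 h⁻¹
t = ln(C₀ / C) / k = ln(1.050 / 0.507) / 0.04916
  = ln(2.071) / 0.04916 = 0.7280 / 0.04916 = 14.81 h

14.81 h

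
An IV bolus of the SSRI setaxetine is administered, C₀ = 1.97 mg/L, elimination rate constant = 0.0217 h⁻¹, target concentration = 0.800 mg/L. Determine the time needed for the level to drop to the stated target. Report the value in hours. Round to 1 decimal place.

t = ln(C₀ / C) / k = ln(1.970 / 0.800) / 0.02170
  = ln(2.463) / 0.02170 = 0.9014 / 0.02170 = 41.54 h

41.5 h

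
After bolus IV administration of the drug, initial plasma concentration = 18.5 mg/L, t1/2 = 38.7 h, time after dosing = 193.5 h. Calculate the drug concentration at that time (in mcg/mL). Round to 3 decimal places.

0.578 mcg/mL

k = ln2 / t½ = 0.693147 / 38.7 = 0.01791 h⁻¹
t / t½ = 193.5 / 38.7 = 5 half-lives
C = C₀ × (1/2)^5 = 18.50 × 0.03125 = 0.5781 mg/L
(0.5781 mg/L = 0.5781 mcg/mL)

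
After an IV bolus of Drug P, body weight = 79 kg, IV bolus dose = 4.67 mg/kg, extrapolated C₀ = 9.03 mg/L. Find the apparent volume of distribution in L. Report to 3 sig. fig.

40.9 L

Dose = 4.67 × 79 = 368.9 mg
Vd = Dose / C₀ = 368.9 / 9.03 = 40.85 L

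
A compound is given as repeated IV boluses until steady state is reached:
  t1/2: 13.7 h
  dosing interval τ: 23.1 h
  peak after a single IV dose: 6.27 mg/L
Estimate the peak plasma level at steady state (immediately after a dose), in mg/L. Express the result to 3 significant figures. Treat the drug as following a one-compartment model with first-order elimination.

9.10 mg/L

k = ln2 / t½ = 0.693147 / 13.7 = 0.05059 h⁻¹
e^(−kτ) = e^(−0.05059 × 23.1) = 0.3108
Accumulation ratio R = 1 / (1 − e^(−kτ)) = 1 / (1 − 0.3108) = 1.451
Steady-state peak = C₀ × R = 6.27 × 1.451 = 9.098 mg/L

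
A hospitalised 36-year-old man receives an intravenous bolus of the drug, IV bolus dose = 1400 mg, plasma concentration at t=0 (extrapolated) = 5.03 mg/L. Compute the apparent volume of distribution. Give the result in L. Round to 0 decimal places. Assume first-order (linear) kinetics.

Vd = Dose / C₀ = 1400 / 5.03 = 278.3 L

278 L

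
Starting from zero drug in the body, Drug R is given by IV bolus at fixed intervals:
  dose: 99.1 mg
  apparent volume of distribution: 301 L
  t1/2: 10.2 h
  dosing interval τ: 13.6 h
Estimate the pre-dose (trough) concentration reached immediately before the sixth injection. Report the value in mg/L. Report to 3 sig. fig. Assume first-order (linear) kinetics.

C₀ per dose = Dose / Vd = 99.1 / 301 = 0.3292 mg/L
k = ln2 / t½ = 0.693147 / 10.2 = 0.06796 h⁻¹
Fraction remaining after one interval: r = e^(−kτ) = e^(−0.06796 × 13.6) = 0.3968
Before dose 6, 5 doses have been given (aged 1τ, 2τ, 3τ, 4τ, 5τ).
C_trough = C₀ × (r + r² + … + r^5) = C₀ × r(1−r^5)/(1−r)
        = 0.3292 × 0.3968 × (1 − 0.009837) / (1 − 0.3968) = 0.2144 mg/L

0.214 mg/L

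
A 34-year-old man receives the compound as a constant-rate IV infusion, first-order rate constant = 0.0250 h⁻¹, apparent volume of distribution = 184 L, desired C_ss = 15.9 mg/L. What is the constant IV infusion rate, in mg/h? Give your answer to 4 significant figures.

73.14 mg/h

CL = k × Vd = 0.02500 × 184 = 4.600 L/h
At steady state, infusion rate R₀ = Css × CL = 15.9 × 4.600 = 73.14 mg/h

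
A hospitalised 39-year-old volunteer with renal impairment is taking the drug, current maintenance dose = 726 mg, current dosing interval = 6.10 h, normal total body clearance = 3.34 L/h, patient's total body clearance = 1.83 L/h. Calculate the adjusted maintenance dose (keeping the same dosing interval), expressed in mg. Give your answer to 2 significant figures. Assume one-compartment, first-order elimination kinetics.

400 mg

To keep the same average steady-state level, dosing rate must scale with clearance.
CL ratio = 1.83 / 3.34 = 0.5479
New dose (same interval) = 726 × 0.5479 = 397.8 mg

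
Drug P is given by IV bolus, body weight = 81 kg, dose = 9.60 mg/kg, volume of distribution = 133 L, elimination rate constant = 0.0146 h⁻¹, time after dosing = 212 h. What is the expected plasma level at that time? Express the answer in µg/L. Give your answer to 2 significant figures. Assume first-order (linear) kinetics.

Total dose = 9.60 × 81 = 777.6 mg
C₀ = Dose / Vd = 777.6 / 133 = 5.847 mg/L
C = C₀ · e^(−k·t) = 5.847 × e^(−0.01460 × 212)
  = 5.847 × 0.04527 = 0.2647 mg/L
Convert: 0.2647 mg/L × 1000 = 264.7 µg/L

260 µg/L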